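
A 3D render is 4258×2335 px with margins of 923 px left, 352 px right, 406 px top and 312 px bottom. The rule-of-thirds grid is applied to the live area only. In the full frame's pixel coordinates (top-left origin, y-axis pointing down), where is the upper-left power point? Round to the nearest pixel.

Content width = 4258 − 923 − 352 = 2983 px; content height = 2335 − 406 − 312 = 1617 px.
Upper-left is one-third across and one-third down within the live area.
x = 923 + 1 × 2983/3 = 923 + 994.33 ≈ 1917
y = 406 + 1 × 1617/3 = 406 + 539.00 ≈ 945

(1917, 945)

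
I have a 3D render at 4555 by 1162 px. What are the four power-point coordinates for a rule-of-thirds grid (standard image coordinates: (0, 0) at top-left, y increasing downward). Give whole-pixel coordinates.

(1518, 387), (3037, 387), (1518, 775), (3037, 775)

One third of 4555 is 1518.33; one third of 1162 is 387.33.
Vertical third lines at x = 1518 and x = 3037; horizontal third lines at y = 387 and y = 775.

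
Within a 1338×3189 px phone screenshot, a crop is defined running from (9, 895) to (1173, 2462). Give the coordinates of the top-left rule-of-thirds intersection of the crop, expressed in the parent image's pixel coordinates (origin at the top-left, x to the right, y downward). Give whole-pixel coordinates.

x = 397 px, y = 1417 px

Crop width = 1173 − 9 = 1164 px; one third is 388.00 px.
Crop height = 2462 − 895 = 1567 px; one third is 522.33 px.
The top-left point is one-third across and one-third down within the crop:
x = 9 + 1 × 388.00 ≈ 397; y = 895 + 1 × 522.33 ≈ 1417.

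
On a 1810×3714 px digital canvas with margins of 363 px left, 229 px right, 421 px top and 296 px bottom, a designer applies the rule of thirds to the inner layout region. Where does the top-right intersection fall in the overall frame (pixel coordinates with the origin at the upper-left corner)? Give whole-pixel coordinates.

(1175, 1420)

Content width = 1810 − 363 − 229 = 1218 px; content height = 3714 − 421 − 296 = 2997 px.
Top-right is two-thirds across and one-third down within the inner layout region.
x = 363 + 2 × 1218/3 = 363 + 812.00 ≈ 1175
y = 421 + 1 × 2997/3 = 421 + 999.00 ≈ 1420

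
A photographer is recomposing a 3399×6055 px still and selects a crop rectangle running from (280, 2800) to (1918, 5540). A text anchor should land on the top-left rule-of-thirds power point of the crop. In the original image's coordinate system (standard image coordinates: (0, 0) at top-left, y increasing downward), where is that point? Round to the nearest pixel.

x = 826 px, y = 3713 px

Crop width = 1918 − 280 = 1638 px; one third is 546.00 px.
Crop height = 5540 − 2800 = 2740 px; one third is 913.33 px.
The top-left point is one-third across and one-third down within the crop:
x = 280 + 1 × 546.00 ≈ 826; y = 2800 + 1 × 913.33 ≈ 3713.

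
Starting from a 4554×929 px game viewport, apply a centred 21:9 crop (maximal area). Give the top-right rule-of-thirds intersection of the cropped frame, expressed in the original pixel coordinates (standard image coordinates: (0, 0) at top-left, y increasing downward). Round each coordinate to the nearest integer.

x = 2638 px, y = 310 px

4554/929 > 21/9, so the 21:9 crop keeps the full height 929 and trims width to 929 × 21/9 = 2167.67 px.
Left offset = (4554 − 2167.67)/2 = 1193.17 px; top offset = 0.
Top-right is two-thirds across and one-third down within the crop:
x = 1193.17 + 2 × 2167.67/3 ≈ 2638; y = 0.00 + 1 × 929.00/3 ≈ 310.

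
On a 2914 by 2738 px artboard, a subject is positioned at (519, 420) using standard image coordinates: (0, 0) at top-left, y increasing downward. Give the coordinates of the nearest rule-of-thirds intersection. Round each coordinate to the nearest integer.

x = 971 px, y = 913 px

Third lines: x ∈ {971, 1943}, y ∈ {913, 1825}.
519 is closer to x = 971; 420 is closer to y = 913.
So the nearest intersection is the upper-left power point.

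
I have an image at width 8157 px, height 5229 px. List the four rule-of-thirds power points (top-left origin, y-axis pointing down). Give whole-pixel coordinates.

(2719, 1743), (5438, 1743), (2719, 3486), (5438, 3486)

One third of 8157 is 2719; one third of 5229 is 1743.
Vertical third lines at x = 2719 and x = 5438; horizontal third lines at y = 1743 and y = 3486.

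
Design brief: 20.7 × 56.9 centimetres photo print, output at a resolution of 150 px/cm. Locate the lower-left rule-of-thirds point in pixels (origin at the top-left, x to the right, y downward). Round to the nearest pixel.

In pixels the canvas is 20.7 × 150 = 3105 wide and 56.9 × 150 = 8535 tall.
The lower-left point is one-third across and two-thirds down:
x = 1 × 3105/3 ≈ 1035; y = 2 × 8535/3 ≈ 5690.

(1035, 5690)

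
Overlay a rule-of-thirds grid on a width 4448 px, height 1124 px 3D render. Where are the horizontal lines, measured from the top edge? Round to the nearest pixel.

y = 375 px and y = 749 px

1124 / 3 = 374.67, so the horizontal lines sit at one and two thirds of 1124.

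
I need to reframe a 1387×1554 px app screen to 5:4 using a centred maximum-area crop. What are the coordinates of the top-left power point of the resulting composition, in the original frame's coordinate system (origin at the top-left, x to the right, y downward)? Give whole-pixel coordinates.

1387/1554 < 5/4, so the 5:4 crop keeps the full width 1387 and trims height to 1387 × 4/5 = 1109.60 px.
Top offset = (1554 − 1109.60)/2 = 222.20 px; left offset = 0.
Top-left is one-third across and one-third down within the crop:
x = 0.00 + 1 × 1387.00/3 ≈ 462; y = 222.20 + 1 × 1109.60/3 ≈ 592.

x = 462 px, y = 592 px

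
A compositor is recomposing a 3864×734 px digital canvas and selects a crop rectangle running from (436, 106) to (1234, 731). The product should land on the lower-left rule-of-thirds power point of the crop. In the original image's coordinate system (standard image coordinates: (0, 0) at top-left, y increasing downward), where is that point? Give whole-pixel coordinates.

Crop width = 1234 − 436 = 798 px; one third is 266.00 px.
Crop height = 731 − 106 = 625 px; one third is 208.33 px.
The lower-left point is one-third across and two-thirds down within the crop:
x = 436 + 1 × 266.00 ≈ 702; y = 106 + 2 × 208.33 ≈ 523.

(702, 523)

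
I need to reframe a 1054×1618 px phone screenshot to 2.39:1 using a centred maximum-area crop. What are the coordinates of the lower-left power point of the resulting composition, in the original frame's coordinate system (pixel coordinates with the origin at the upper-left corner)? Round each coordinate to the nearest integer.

(351, 883)

1054/1618 < 2.39/1, so the 2.39:1 crop keeps the full width 1054 and trims height to 1054 × 1/2.39 = 441.00 px.
Top offset = (1618 − 441.00)/2 = 588.50 px; left offset = 0.
Lower-left is one-third across and two-thirds down within the crop:
x = 0.00 + 1 × 1054.00/3 ≈ 351; y = 588.50 + 2 × 441.00/3 ≈ 883.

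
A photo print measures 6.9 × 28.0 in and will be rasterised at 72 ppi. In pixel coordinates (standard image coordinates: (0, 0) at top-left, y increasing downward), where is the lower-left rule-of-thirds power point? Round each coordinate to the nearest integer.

(166, 1344)

In pixels the canvas is 6.9 × 72 = 496.8 wide and 28.0 × 72 = 2016 tall.
The lower-left point is one-third across and two-thirds down:
x = 1 × 496.8/3 ≈ 166; y = 2 × 2016/3 ≈ 1344.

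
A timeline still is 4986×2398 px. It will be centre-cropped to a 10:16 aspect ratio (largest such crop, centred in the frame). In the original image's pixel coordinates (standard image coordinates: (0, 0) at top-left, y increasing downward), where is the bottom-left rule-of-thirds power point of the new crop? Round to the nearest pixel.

x = 2243 px, y = 1599 px

4986/2398 > 10/16, so the 10:16 crop keeps the full height 2398 and trims width to 2398 × 10/16 = 1498.75 px.
Left offset = (4986 − 1498.75)/2 = 1743.62 px; top offset = 0.
Bottom-left is one-third across and two-thirds down within the crop:
x = 1743.62 + 1 × 1498.75/3 ≈ 2243; y = 0.00 + 2 × 2398.00/3 ≈ 1599.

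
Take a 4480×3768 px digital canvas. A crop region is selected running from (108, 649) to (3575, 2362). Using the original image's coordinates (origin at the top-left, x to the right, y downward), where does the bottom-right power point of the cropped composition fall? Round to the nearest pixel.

Crop width = 3575 − 108 = 3467 px; one third is 1155.67 px.
Crop height = 2362 − 649 = 1713 px; one third is 571.00 px.
The bottom-right point is two-thirds across and two-thirds down within the crop:
x = 108 + 2 × 1155.67 ≈ 2419; y = 649 + 2 × 571.00 ≈ 1791.

(2419, 1791)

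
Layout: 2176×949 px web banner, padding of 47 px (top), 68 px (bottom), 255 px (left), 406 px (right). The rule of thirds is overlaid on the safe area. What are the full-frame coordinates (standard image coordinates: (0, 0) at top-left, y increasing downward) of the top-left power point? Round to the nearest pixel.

Content width = 2176 − 255 − 406 = 1515 px; content height = 949 − 47 − 68 = 834 px.
Top-left is one-third across and one-third down within the safe area.
x = 255 + 1 × 1515/3 = 255 + 505.00 ≈ 760
y = 47 + 1 × 834/3 = 47 + 278.00 ≈ 325

x = 760 px, y = 325 px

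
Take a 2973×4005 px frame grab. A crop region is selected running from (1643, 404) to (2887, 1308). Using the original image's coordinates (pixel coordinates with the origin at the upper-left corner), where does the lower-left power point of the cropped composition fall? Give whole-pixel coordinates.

Crop width = 2887 − 1643 = 1244 px; one third is 414.67 px.
Crop height = 1308 − 404 = 904 px; one third is 301.33 px.
The lower-left point is one-third across and two-thirds down within the crop:
x = 1643 + 1 × 414.67 ≈ 2058; y = 404 + 2 × 301.33 ≈ 1007.

x = 2058 px, y = 1007 px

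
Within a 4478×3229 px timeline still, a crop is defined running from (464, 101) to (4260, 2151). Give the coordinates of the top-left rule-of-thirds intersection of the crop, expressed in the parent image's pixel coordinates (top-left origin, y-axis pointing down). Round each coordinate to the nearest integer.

x = 1729 px, y = 784 px

Crop width = 4260 − 464 = 3796 px; one third is 1265.33 px.
Crop height = 2151 − 101 = 2050 px; one third is 683.33 px.
The top-left point is one-third across and one-third down within the crop:
x = 464 + 1 × 1265.33 ≈ 1729; y = 101 + 1 × 683.33 ≈ 784.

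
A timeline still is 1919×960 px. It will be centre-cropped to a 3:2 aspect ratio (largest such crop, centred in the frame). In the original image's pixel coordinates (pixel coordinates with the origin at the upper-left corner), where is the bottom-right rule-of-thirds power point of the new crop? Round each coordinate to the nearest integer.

1919/960 > 3/2, so the 3:2 crop keeps the full height 960 and trims width to 960 × 3/2 = 1440.00 px.
Left offset = (1919 − 1440.00)/2 = 239.50 px; top offset = 0.
Bottom-right is two-thirds across and two-thirds down within the crop:
x = 239.50 + 2 × 1440.00/3 ≈ 1200; y = 0.00 + 2 × 960.00/3 ≈ 640.

(1200, 640)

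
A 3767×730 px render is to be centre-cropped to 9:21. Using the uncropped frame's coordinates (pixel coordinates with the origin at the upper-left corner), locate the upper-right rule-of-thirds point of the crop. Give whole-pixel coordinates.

3767/730 > 9/21, so the 9:21 crop keeps the full height 730 and trims width to 730 × 9/21 = 312.86 px.
Left offset = (3767 − 312.86)/2 = 1727.07 px; top offset = 0.
Upper-right is two-thirds across and one-third down within the crop:
x = 1727.07 + 2 × 312.86/3 ≈ 1936; y = 0.00 + 1 × 730.00/3 ≈ 243.

x = 1936 px, y = 243 px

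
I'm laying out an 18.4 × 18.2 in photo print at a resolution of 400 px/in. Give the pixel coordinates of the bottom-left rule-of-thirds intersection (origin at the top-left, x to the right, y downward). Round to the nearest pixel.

In pixels the canvas is 18.4 × 400 = 7360 wide and 18.2 × 400 = 7280 tall.
The bottom-left point is one-third across and two-thirds down:
x = 1 × 7360/3 ≈ 2453; y = 2 × 7280/3 ≈ 4853.

(2453, 4853)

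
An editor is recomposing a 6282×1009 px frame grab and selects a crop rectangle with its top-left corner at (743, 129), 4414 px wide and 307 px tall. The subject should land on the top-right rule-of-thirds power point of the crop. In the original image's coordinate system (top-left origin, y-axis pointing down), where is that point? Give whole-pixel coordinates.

One third of the crop width 4414 is 1471.33 px.
One third of the crop height 307 is 102.33 px.
The top-right point is two-thirds across and one-third down within the crop:
x = 743 + 2 × 1471.33 ≈ 3686; y = 129 + 1 × 102.33 ≈ 231.

x = 3686 px, y = 231 px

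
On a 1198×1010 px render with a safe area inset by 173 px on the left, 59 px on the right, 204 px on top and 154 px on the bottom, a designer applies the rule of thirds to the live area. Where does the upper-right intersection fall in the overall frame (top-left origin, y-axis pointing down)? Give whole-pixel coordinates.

x = 817 px, y = 421 px

Content width = 1198 − 173 − 59 = 966 px; content height = 1010 − 204 − 154 = 652 px.
Upper-right is two-thirds across and one-third down within the live area.
x = 173 + 2 × 966/3 = 173 + 644.00 ≈ 817
y = 204 + 1 × 652/3 = 204 + 217.33 ≈ 421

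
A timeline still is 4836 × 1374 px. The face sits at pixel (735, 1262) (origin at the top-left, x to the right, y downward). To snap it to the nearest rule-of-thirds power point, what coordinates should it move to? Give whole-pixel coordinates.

x = 1612 px, y = 916 px

Third lines: x ∈ {1612, 3224}, y ∈ {458, 916}.
735 is closer to x = 1612; 1262 is closer to y = 916.
So the nearest intersection is the lower-left power point.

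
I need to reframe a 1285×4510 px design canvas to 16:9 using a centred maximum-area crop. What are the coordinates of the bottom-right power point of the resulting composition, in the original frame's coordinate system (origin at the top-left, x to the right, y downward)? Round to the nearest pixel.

1285/4510 < 16/9, so the 16:9 crop keeps the full width 1285 and trims height to 1285 × 9/16 = 722.81 px.
Top offset = (4510 − 722.81)/2 = 1893.59 px; left offset = 0.
Bottom-right is two-thirds across and two-thirds down within the crop:
x = 0.00 + 2 × 1285.00/3 ≈ 857; y = 1893.59 + 2 × 722.81/3 ≈ 2375.

(857, 2375)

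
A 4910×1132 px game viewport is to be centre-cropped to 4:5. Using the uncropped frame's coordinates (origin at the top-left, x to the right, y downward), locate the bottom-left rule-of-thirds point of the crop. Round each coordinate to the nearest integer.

x = 2304 px, y = 755 px

4910/1132 > 4/5, so the 4:5 crop keeps the full height 1132 and trims width to 1132 × 4/5 = 905.60 px.
Left offset = (4910 − 905.60)/2 = 2002.20 px; top offset = 0.
Bottom-left is one-third across and two-thirds down within the crop:
x = 2002.20 + 1 × 905.60/3 ≈ 2304; y = 0.00 + 2 × 1132.00/3 ≈ 755.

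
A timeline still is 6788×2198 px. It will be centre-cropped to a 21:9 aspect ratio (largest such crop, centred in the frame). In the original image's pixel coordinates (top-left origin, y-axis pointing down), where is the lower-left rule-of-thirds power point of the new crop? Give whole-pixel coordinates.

(2539, 1465)

6788/2198 > 21/9, so the 21:9 crop keeps the full height 2198 and trims width to 2198 × 21/9 = 5128.67 px.
Left offset = (6788 − 5128.67)/2 = 829.67 px; top offset = 0.
Lower-left is one-third across and two-thirds down within the crop:
x = 829.67 + 1 × 5128.67/3 ≈ 2539; y = 0.00 + 2 × 2198.00/3 ≈ 1465.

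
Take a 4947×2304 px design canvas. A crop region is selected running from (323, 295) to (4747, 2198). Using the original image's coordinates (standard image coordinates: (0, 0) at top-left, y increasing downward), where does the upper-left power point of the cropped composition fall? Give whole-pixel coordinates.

x = 1798 px, y = 929 px

Crop width = 4747 − 323 = 4424 px; one third is 1474.67 px.
Crop height = 2198 − 295 = 1903 px; one third is 634.33 px.
The upper-left point is one-third across and one-third down within the crop:
x = 323 + 1 × 1474.67 ≈ 1798; y = 295 + 1 × 634.33 ≈ 929.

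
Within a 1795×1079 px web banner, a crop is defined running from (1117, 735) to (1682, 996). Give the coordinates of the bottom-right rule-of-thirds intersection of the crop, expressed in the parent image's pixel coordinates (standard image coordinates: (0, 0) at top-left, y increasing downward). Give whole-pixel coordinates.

x = 1494 px, y = 909 px

Crop width = 1682 − 1117 = 565 px; one third is 188.33 px.
Crop height = 996 − 735 = 261 px; one third is 87.00 px.
The bottom-right point is two-thirds across and two-thirds down within the crop:
x = 1117 + 2 × 188.33 ≈ 1494; y = 735 + 2 × 87.00 ≈ 909.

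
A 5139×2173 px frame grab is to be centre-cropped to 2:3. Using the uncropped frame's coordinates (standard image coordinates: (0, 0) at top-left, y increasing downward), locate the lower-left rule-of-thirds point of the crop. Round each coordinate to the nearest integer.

5139/2173 > 2/3, so the 2:3 crop keeps the full height 2173 and trims width to 2173 × 2/3 = 1448.67 px.
Left offset = (5139 − 1448.67)/2 = 1845.17 px; top offset = 0.
Lower-left is one-third across and two-thirds down within the crop:
x = 1845.17 + 1 × 1448.67/3 ≈ 2328; y = 0.00 + 2 × 2173.00/3 ≈ 1449.

(2328, 1449)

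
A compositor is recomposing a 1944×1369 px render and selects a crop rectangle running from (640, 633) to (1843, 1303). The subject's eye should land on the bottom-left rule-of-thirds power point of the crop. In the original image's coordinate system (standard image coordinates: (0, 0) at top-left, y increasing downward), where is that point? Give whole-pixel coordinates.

x = 1041 px, y = 1080 px

Crop width = 1843 − 640 = 1203 px; one third is 401.00 px.
Crop height = 1303 − 633 = 670 px; one third is 223.33 px.
The bottom-left point is one-third across and two-thirds down within the crop:
x = 640 + 1 × 401.00 ≈ 1041; y = 633 + 2 × 223.33 ≈ 1080.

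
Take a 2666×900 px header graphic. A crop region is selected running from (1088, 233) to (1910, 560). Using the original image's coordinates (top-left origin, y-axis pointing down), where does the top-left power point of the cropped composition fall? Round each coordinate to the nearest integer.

(1362, 342)

Crop width = 1910 − 1088 = 822 px; one third is 274.00 px.
Crop height = 560 − 233 = 327 px; one third is 109.00 px.
The top-left point is one-third across and one-third down within the crop:
x = 1088 + 1 × 274.00 ≈ 1362; y = 233 + 1 × 109.00 ≈ 342.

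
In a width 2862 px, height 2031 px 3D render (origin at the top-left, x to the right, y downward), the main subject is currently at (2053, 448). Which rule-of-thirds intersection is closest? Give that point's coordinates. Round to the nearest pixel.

Third lines: x ∈ {954, 1908}, y ∈ {677, 1354}.
2053 is closer to x = 1908; 448 is closer to y = 677.
So the nearest intersection is the upper-right power point.

x = 1908 px, y = 677 px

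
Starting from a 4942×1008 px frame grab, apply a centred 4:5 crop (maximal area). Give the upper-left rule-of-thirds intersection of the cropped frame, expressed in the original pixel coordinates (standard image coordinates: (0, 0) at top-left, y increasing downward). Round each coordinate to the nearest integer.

4942/1008 > 4/5, so the 4:5 crop keeps the full height 1008 and trims width to 1008 × 4/5 = 806.40 px.
Left offset = (4942 − 806.40)/2 = 2067.80 px; top offset = 0.
Upper-left is one-third across and one-third down within the crop:
x = 2067.80 + 1 × 806.40/3 ≈ 2337; y = 0.00 + 1 × 1008.00/3 ≈ 336.

(2337, 336)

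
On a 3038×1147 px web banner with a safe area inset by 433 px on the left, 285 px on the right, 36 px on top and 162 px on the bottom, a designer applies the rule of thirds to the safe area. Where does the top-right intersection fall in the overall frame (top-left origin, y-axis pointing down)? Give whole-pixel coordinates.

Content width = 3038 − 433 − 285 = 2320 px; content height = 1147 − 36 − 162 = 949 px.
Top-right is two-thirds across and one-third down within the safe area.
x = 433 + 2 × 2320/3 = 433 + 1546.67 ≈ 1980
y = 36 + 1 × 949/3 = 36 + 316.33 ≈ 352

x = 1980 px, y = 352 px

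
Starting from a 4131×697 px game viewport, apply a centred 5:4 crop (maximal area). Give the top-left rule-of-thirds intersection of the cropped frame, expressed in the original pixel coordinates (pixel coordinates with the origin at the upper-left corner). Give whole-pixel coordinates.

4131/697 > 5/4, so the 5:4 crop keeps the full height 697 and trims width to 697 × 5/4 = 871.25 px.
Left offset = (4131 − 871.25)/2 = 1629.88 px; top offset = 0.
Top-left is one-third across and one-third down within the crop:
x = 1629.88 + 1 × 871.25/3 ≈ 1920; y = 0.00 + 1 × 697.00/3 ≈ 232.

(1920, 232)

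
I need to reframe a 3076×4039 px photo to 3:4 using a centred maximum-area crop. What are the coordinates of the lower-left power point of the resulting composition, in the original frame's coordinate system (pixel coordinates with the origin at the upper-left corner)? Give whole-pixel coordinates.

x = 1033 px, y = 2693 px

3076/4039 > 3/4, so the 3:4 crop keeps the full height 4039 and trims width to 4039 × 3/4 = 3029.25 px.
Left offset = (3076 − 3029.25)/2 = 23.38 px; top offset = 0.
Lower-left is one-third across and two-thirds down within the crop:
x = 23.38 + 1 × 3029.25/3 ≈ 1033; y = 0.00 + 2 × 4039.00/3 ≈ 2693.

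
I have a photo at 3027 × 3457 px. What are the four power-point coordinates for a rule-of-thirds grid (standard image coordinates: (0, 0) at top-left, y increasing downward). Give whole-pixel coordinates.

One third of 3027 is 1009; one third of 3457 is 1152.33.
Vertical third lines at x = 1009 and x = 2018; horizontal third lines at y = 1152 and y = 2305.

(1009, 1152), (2018, 1152), (1009, 2305), (2018, 2305)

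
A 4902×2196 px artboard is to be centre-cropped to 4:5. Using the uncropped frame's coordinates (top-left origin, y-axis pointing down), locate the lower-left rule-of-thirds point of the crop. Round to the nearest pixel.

(2158, 1464)

4902/2196 > 4/5, so the 4:5 crop keeps the full height 2196 and trims width to 2196 × 4/5 = 1756.80 px.
Left offset = (4902 − 1756.80)/2 = 1572.60 px; top offset = 0.
Lower-left is one-third across and two-thirds down within the crop:
x = 1572.60 + 1 × 1756.80/3 ≈ 2158; y = 0.00 + 2 × 2196.00/3 ≈ 1464.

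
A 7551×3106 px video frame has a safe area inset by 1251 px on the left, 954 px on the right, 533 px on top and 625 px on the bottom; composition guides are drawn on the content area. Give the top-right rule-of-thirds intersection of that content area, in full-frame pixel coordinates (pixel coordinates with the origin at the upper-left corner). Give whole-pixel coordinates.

Content width = 7551 − 1251 − 954 = 5346 px; content height = 3106 − 533 − 625 = 1948 px.
Top-right is two-thirds across and one-third down within the content area.
x = 1251 + 2 × 5346/3 = 1251 + 3564.00 ≈ 4815
y = 533 + 1 × 1948/3 = 533 + 649.33 ≈ 1182

(4815, 1182)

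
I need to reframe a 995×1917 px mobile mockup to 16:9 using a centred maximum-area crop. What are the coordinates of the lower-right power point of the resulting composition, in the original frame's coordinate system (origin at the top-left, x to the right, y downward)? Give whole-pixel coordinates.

995/1917 < 16/9, so the 16:9 crop keeps the full width 995 and trims height to 995 × 9/16 = 559.69 px.
Top offset = (1917 − 559.69)/2 = 678.66 px; left offset = 0.
Lower-right is two-thirds across and two-thirds down within the crop:
x = 0.00 + 2 × 995.00/3 ≈ 663; y = 678.66 + 2 × 559.69/3 ≈ 1052.

(663, 1052)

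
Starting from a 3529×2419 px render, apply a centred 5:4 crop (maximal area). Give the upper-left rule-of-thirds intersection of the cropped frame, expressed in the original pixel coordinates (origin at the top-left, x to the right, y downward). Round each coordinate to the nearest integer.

3529/2419 > 5/4, so the 5:4 crop keeps the full height 2419 and trims width to 2419 × 5/4 = 3023.75 px.
Left offset = (3529 − 3023.75)/2 = 252.62 px; top offset = 0.
Upper-left is one-third across and one-third down within the crop:
x = 252.62 + 1 × 3023.75/3 ≈ 1261; y = 0.00 + 1 × 2419.00/3 ≈ 806.

(1261, 806)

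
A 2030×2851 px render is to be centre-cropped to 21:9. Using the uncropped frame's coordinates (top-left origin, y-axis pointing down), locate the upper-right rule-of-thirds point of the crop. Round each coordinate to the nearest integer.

(1353, 1281)

2030/2851 < 21/9, so the 21:9 crop keeps the full width 2030 and trims height to 2030 × 9/21 = 870.00 px.
Top offset = (2851 − 870.00)/2 = 990.50 px; left offset = 0.
Upper-right is two-thirds across and one-third down within the crop:
x = 0.00 + 2 × 2030.00/3 ≈ 1353; y = 990.50 + 1 × 870.00/3 ≈ 1281.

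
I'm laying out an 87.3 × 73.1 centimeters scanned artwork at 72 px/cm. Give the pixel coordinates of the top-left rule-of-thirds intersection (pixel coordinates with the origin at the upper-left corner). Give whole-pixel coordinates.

x = 2095 px, y = 1754 px

In pixels the canvas is 87.3 × 72 = 6285.6 wide and 73.1 × 72 = 5263.2 tall.
The top-left point is one-third across and one-third down:
x = 1 × 6285.6/3 ≈ 2095; y = 1 × 5263.2/3 ≈ 1754.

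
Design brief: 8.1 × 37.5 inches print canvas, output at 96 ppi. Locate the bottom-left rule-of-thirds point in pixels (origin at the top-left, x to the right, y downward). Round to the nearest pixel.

x = 259 px, y = 2400 px

In pixels the canvas is 8.1 × 96 = 777.6 wide and 37.5 × 96 = 3600 tall.
The bottom-left point is one-third across and two-thirds down:
x = 1 × 777.6/3 ≈ 259; y = 2 × 3600/3 ≈ 2400.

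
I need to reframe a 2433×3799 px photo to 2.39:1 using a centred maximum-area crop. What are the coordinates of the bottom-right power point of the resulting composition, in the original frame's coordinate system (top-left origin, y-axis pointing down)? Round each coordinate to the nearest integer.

2433/3799 < 2.39/1, so the 2.39:1 crop keeps the full width 2433 and trims height to 2433 × 1/2.39 = 1017.99 px.
Top offset = (3799 − 1017.99)/2 = 1390.50 px; left offset = 0.
Bottom-right is two-thirds across and two-thirds down within the crop:
x = 0.00 + 2 × 2433.00/3 ≈ 1622; y = 1390.50 + 2 × 1017.99/3 ≈ 2069.

x = 1622 px, y = 2069 px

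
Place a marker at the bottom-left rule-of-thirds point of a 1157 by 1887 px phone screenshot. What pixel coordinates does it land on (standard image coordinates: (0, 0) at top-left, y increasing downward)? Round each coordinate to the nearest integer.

x = 386 px, y = 1258 px

The bottom-left point sits one-third of the way across and two-thirds of the way down.
x = 1 × 1157/3 ≈ 386; y = 2 × 1887/3 ≈ 1258.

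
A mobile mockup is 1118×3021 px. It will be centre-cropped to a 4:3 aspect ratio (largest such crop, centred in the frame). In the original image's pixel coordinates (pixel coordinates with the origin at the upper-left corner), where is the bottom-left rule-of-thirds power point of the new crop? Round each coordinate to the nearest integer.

1118/3021 < 4/3, so the 4:3 crop keeps the full width 1118 and trims height to 1118 × 3/4 = 838.50 px.
Top offset = (3021 − 838.50)/2 = 1091.25 px; left offset = 0.
Bottom-left is one-third across and two-thirds down within the crop:
x = 0.00 + 1 × 1118.00/3 ≈ 373; y = 1091.25 + 2 × 838.50/3 ≈ 1650.

x = 373 px, y = 1650 px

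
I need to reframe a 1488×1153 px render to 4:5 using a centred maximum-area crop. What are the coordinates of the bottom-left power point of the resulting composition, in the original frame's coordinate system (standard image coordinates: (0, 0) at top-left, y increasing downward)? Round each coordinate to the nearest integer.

1488/1153 > 4/5, so the 4:5 crop keeps the full height 1153 and trims width to 1153 × 4/5 = 922.40 px.
Left offset = (1488 − 922.40)/2 = 282.80 px; top offset = 0.
Bottom-left is one-third across and two-thirds down within the crop:
x = 282.80 + 1 × 922.40/3 ≈ 590; y = 0.00 + 2 × 1153.00/3 ≈ 769.

x = 590 px, y = 769 px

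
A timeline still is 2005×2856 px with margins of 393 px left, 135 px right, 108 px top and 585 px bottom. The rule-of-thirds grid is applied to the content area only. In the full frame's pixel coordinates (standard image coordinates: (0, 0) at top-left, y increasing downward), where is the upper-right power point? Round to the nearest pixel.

Content width = 2005 − 393 − 135 = 1477 px; content height = 2856 − 108 − 585 = 2163 px.
Upper-right is two-thirds across and one-third down within the content area.
x = 393 + 2 × 1477/3 = 393 + 984.67 ≈ 1378
y = 108 + 1 × 2163/3 = 108 + 721.00 ≈ 829

x = 1378 px, y = 829 px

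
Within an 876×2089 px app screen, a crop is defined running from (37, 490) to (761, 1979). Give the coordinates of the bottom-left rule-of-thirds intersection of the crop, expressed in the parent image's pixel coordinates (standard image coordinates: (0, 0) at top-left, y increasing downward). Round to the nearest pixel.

Crop width = 761 − 37 = 724 px; one third is 241.33 px.
Crop height = 1979 − 490 = 1489 px; one third is 496.33 px.
The bottom-left point is one-third across and two-thirds down within the crop:
x = 37 + 1 × 241.33 ≈ 278; y = 490 + 2 × 496.33 ≈ 1483.

(278, 1483)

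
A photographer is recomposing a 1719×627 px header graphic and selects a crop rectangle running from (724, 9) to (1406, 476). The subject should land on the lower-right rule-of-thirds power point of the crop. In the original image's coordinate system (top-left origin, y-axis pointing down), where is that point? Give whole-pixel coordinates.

Crop width = 1406 − 724 = 682 px; one third is 227.33 px.
Crop height = 476 − 9 = 467 px; one third is 155.67 px.
The lower-right point is two-thirds across and two-thirds down within the crop:
x = 724 + 2 × 227.33 ≈ 1179; y = 9 + 2 × 155.67 ≈ 320.

x = 1179 px, y = 320 px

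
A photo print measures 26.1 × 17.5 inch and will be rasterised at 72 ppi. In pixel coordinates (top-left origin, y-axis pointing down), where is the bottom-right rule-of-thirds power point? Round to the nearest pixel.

In pixels the canvas is 26.1 × 72 = 1879.2 wide and 17.5 × 72 = 1260 tall.
The bottom-right point is two-thirds across and two-thirds down:
x = 2 × 1879.2/3 ≈ 1253; y = 2 × 1260/3 ≈ 840.

(1253, 840)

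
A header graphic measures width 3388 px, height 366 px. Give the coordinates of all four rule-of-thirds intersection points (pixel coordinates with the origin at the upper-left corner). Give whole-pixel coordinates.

(1129, 122), (2259, 122), (1129, 244), (2259, 244)

One third of 3388 is 1129.33; one third of 366 is 122.
Vertical third lines at x = 1129 and x = 2259; horizontal third lines at y = 122 and y = 244.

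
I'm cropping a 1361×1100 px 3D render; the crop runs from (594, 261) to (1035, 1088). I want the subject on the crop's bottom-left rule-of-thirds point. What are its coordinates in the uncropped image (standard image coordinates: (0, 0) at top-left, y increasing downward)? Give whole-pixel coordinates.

Crop width = 1035 − 594 = 441 px; one third is 147.00 px.
Crop height = 1088 − 261 = 827 px; one third is 275.67 px.
The bottom-left point is one-third across and two-thirds down within the crop:
x = 594 + 1 × 147.00 ≈ 741; y = 261 + 2 × 275.67 ≈ 812.

x = 741 px, y = 812 px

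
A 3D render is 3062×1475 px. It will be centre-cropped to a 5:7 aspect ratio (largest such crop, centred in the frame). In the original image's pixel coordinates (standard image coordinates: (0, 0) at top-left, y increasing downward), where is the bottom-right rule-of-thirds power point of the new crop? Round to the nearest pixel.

x = 1707 px, y = 983 px

3062/1475 > 5/7, so the 5:7 crop keeps the full height 1475 and trims width to 1475 × 5/7 = 1053.57 px.
Left offset = (3062 − 1053.57)/2 = 1004.21 px; top offset = 0.
Bottom-right is two-thirds across and two-thirds down within the crop:
x = 1004.21 + 2 × 1053.57/3 ≈ 1707; y = 0.00 + 2 × 1475.00/3 ≈ 983.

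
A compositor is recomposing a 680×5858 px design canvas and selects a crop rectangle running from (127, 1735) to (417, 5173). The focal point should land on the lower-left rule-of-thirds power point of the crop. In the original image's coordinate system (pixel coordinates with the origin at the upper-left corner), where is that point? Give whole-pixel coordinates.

x = 224 px, y = 4027 px

Crop width = 417 − 127 = 290 px; one third is 96.67 px.
Crop height = 5173 − 1735 = 3438 px; one third is 1146.00 px.
The lower-left point is one-third across and two-thirds down within the crop:
x = 127 + 1 × 96.67 ≈ 224; y = 1735 + 2 × 1146.00 ≈ 4027.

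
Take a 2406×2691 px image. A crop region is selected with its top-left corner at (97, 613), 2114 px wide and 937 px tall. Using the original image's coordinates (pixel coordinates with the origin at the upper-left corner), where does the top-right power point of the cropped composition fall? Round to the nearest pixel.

x = 1506 px, y = 925 px

One third of the crop width 2114 is 704.67 px.
One third of the crop height 937 is 312.33 px.
The top-right point is two-thirds across and one-third down within the crop:
x = 97 + 2 × 704.67 ≈ 1506; y = 613 + 1 × 312.33 ≈ 925.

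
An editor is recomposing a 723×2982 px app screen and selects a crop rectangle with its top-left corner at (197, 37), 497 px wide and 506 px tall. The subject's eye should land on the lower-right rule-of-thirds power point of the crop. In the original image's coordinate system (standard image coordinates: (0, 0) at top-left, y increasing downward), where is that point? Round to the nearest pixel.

(528, 374)

One third of the crop width 497 is 165.67 px.
One third of the crop height 506 is 168.67 px.
The lower-right point is two-thirds across and two-thirds down within the crop:
x = 197 + 2 × 165.67 ≈ 528; y = 37 + 2 × 168.67 ≈ 374.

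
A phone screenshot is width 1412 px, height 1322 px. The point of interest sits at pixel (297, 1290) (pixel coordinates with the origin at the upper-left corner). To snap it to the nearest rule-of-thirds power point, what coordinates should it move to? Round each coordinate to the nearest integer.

x = 471 px, y = 881 px

Third lines: x ∈ {471, 941}, y ∈ {441, 881}.
297 is closer to x = 471; 1290 is closer to y = 881.
So the nearest intersection is the lower-left power point.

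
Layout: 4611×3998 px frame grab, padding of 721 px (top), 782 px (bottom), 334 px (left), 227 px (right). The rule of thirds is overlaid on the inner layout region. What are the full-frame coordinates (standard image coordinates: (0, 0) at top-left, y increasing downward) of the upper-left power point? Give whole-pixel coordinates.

Content width = 4611 − 334 − 227 = 4050 px; content height = 3998 − 721 − 782 = 2495 px.
Upper-left is one-third across and one-third down within the inner layout region.
x = 334 + 1 × 4050/3 = 334 + 1350.00 ≈ 1684
y = 721 + 1 × 2495/3 = 721 + 831.67 ≈ 1553

(1684, 1553)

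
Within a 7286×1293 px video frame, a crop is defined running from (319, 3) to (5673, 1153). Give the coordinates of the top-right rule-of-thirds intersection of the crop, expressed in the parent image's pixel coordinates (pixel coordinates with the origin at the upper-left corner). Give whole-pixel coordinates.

x = 3888 px, y = 386 px

Crop width = 5673 − 319 = 5354 px; one third is 1784.67 px.
Crop height = 1153 − 3 = 1150 px; one third is 383.33 px.
The top-right point is two-thirds across and one-third down within the crop:
x = 319 + 2 × 1784.67 ≈ 3888; y = 3 + 1 × 383.33 ≈ 386.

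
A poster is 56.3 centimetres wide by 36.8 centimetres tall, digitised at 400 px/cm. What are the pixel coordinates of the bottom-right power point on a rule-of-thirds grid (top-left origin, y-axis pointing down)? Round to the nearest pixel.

In pixels the canvas is 56.3 × 400 = 22520 wide and 36.8 × 400 = 14720 tall.
The bottom-right point is two-thirds across and two-thirds down:
x = 2 × 22520/3 ≈ 15013; y = 2 × 14720/3 ≈ 9813.

x = 15013 px, y = 9813 px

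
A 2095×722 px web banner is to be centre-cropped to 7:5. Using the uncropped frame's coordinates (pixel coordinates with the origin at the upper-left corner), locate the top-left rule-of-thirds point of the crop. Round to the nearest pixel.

2095/722 > 7/5, so the 7:5 crop keeps the full height 722 and trims width to 722 × 7/5 = 1010.80 px.
Left offset = (2095 − 1010.80)/2 = 542.10 px; top offset = 0.
Top-left is one-third across and one-third down within the crop:
x = 542.10 + 1 × 1010.80/3 ≈ 879; y = 0.00 + 1 × 722.00/3 ≈ 241.

x = 879 px, y = 241 px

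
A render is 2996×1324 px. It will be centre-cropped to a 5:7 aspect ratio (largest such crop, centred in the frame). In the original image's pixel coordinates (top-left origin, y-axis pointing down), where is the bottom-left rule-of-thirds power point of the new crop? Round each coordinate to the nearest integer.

2996/1324 > 5/7, so the 5:7 crop keeps the full height 1324 and trims width to 1324 × 5/7 = 945.71 px.
Left offset = (2996 − 945.71)/2 = 1025.14 px; top offset = 0.
Bottom-left is one-third across and two-thirds down within the crop:
x = 1025.14 + 1 × 945.71/3 ≈ 1340; y = 0.00 + 2 × 1324.00/3 ≈ 883.

x = 1340 px, y = 883 px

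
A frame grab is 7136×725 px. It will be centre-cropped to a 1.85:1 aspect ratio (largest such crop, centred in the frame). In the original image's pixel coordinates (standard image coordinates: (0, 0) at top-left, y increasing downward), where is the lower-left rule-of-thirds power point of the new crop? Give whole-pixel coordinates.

(3344, 483)

7136/725 > 1.85/1, so the 1.85:1 crop keeps the full height 725 and trims width to 725 × 1.85/1 = 1341.25 px.
Left offset = (7136 − 1341.25)/2 = 2897.38 px; top offset = 0.
Lower-left is one-third across and two-thirds down within the crop:
x = 2897.38 + 1 × 1341.25/3 ≈ 3344; y = 0.00 + 2 × 725.00/3 ≈ 483.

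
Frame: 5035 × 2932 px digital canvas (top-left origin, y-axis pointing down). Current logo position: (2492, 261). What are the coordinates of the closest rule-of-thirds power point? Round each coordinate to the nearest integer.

Third lines: x ∈ {1678, 3357}, y ∈ {977, 1955}.
2492 is closer to x = 1678; 261 is closer to y = 977.
So the nearest intersection is the upper-left power point.

(1678, 977)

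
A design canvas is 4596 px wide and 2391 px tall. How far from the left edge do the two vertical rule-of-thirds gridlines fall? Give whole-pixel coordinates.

1532 px and 3064 px

4596 / 3 = 1532, so the vertical lines sit at one and two thirds of 4596.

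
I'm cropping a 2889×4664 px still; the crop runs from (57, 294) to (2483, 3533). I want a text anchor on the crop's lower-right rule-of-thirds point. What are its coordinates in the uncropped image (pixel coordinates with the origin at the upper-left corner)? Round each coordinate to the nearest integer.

Crop width = 2483 − 57 = 2426 px; one third is 808.67 px.
Crop height = 3533 − 294 = 3239 px; one third is 1079.67 px.
The lower-right point is two-thirds across and two-thirds down within the crop:
x = 57 + 2 × 808.67 ≈ 1674; y = 294 + 2 × 1079.67 ≈ 2453.

x = 1674 px, y = 2453 px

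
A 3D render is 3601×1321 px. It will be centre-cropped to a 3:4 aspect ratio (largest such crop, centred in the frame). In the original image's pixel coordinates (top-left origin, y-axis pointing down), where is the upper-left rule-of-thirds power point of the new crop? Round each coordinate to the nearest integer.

3601/1321 > 3/4, so the 3:4 crop keeps the full height 1321 and trims width to 1321 × 3/4 = 990.75 px.
Left offset = (3601 − 990.75)/2 = 1305.12 px; top offset = 0.
Upper-left is one-third across and one-third down within the crop:
x = 1305.12 + 1 × 990.75/3 ≈ 1635; y = 0.00 + 1 × 1321.00/3 ≈ 440.

(1635, 440)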